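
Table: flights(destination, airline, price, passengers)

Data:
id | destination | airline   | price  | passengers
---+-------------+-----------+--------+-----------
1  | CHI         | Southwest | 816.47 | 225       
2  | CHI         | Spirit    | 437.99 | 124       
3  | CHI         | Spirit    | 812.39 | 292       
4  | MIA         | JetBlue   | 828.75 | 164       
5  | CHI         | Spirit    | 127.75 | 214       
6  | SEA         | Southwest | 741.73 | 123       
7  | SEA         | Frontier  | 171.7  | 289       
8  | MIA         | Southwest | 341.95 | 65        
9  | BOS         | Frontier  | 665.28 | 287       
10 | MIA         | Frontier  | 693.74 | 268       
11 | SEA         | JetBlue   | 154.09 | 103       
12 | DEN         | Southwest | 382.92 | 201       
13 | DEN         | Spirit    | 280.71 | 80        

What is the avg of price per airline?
SELECT airline, AVG(price) as result
FROM flights
GROUP BY airline

Result:
  Frontier: 510.24
  JetBlue: 491.42
  Southwest: 570.77
  Spirit: 414.71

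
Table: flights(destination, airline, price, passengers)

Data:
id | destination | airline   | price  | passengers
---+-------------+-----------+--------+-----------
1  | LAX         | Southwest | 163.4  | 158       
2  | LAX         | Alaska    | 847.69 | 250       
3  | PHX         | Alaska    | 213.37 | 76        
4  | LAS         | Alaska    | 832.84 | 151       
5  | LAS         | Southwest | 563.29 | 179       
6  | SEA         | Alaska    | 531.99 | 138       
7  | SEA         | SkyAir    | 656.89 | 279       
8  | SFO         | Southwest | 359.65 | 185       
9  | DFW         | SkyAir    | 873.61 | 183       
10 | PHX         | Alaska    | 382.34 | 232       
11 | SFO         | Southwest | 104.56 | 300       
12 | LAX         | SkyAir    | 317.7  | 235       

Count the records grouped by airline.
SELECT airline, COUNT(*) as count
FROM flights
GROUP BY airline

Result:
  Alaska: 5
  SkyAir: 3
  Southwest: 4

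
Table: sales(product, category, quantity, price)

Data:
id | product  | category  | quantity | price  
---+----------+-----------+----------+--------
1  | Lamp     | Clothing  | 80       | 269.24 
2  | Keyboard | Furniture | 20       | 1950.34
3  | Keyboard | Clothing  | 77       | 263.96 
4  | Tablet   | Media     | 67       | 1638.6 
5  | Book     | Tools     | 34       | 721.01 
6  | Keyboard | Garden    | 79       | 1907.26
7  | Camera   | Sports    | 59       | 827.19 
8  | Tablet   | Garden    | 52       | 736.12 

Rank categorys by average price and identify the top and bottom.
SELECT category, AVG(price)
FROM sales
GROUP BY category
ORDER BY AVG(price)

All groups:
  Clothing: 266.60
  Tools: 721.01
  Sports: 827.19
  Garden: 1321.69
  Media: 1638.60
  Furniture: 1950.34

Highest: Furniture (1950.34)
Lowest: Clothing (266.60)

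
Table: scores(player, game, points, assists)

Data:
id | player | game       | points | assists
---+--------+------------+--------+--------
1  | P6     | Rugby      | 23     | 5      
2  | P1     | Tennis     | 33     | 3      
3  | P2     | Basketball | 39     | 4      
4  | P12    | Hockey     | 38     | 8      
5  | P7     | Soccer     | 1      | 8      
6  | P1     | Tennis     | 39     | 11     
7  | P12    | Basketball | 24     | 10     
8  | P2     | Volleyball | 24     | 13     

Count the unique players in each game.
SELECT game, COUNT(DISTINCT player)
FROM scores
GROUP BY game

Result:
  Basketball: 2 distinct
  Hockey: 1 distinct
  Rugby: 1 distinct
  Soccer: 1 distinct
  Tennis: 1 distinct
  Volleyball: 1 distinct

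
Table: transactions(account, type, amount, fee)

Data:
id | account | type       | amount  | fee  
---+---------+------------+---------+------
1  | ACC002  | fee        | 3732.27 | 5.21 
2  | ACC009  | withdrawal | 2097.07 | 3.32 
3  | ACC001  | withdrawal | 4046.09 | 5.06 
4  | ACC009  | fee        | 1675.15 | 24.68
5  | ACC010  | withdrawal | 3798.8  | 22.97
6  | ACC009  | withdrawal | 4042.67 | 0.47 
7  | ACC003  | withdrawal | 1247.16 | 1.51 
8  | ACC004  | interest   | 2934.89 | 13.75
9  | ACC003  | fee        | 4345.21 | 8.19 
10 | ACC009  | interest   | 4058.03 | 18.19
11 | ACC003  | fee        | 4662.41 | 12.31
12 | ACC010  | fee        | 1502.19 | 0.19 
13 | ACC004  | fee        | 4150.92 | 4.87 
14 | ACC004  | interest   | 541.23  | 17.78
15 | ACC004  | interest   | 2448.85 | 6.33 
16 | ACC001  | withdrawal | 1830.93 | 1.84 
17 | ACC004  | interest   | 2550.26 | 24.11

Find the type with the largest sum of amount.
SELECT type, SUM(amount) as val
FROM transactions
GROUP BY type
ORDER BY val DESC
LIMIT 1

Result: fee with sum(amount) = 20068.15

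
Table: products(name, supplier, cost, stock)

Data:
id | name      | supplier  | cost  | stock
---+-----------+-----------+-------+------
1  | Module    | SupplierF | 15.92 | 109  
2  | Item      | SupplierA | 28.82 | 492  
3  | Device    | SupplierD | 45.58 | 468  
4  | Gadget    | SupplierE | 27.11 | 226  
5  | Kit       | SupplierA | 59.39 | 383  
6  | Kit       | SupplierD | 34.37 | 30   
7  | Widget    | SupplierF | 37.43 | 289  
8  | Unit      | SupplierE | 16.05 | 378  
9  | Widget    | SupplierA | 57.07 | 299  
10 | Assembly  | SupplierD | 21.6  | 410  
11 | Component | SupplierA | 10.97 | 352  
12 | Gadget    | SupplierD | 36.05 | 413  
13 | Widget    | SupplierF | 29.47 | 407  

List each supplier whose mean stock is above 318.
SELECT supplier, AVG(stock)
FROM products
GROUP BY supplier
HAVING AVG(stock) > 318

Result:
  SupplierA: avg=381.50
  SupplierD: avg=330.25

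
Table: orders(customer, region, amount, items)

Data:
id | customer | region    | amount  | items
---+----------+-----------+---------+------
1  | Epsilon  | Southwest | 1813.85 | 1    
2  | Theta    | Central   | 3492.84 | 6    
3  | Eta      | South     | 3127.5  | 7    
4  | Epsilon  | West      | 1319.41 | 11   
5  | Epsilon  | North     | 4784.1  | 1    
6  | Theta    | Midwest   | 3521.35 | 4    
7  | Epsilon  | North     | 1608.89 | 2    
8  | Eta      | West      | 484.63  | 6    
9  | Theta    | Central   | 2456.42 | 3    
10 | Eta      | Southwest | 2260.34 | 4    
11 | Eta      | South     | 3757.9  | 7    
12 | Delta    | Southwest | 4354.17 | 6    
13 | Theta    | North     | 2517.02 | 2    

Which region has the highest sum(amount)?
SELECT region, SUM(amount) as val
FROM orders
GROUP BY region
ORDER BY val DESC
LIMIT 1

Result: North with sum(amount) = 8910.01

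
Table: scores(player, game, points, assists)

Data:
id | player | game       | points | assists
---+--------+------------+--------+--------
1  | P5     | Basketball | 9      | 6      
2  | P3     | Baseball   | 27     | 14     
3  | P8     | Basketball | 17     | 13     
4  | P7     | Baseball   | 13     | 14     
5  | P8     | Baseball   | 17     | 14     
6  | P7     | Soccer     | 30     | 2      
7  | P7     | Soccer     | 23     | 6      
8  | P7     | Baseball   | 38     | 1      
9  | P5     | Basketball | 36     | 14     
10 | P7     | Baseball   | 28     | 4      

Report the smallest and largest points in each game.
SELECT game, MIN(points), MAX(points)
FROM scores
GROUP BY game

Result:
  Baseball: min=13, max=38
  Basketball: min=9, max=36
  Soccer: min=23, max=30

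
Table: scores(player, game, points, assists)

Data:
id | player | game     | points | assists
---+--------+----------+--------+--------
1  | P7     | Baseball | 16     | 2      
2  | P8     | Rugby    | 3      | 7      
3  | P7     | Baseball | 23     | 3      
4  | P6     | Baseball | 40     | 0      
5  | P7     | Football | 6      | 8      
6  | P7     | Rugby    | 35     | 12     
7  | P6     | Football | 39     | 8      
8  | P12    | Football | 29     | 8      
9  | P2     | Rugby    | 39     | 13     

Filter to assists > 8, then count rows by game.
SELECT game, COUNT(*)
FROM scores
WHERE assists > 8
GROUP BY game

Note: WHERE filters rows before grouping.

Result:
  Rugby: 2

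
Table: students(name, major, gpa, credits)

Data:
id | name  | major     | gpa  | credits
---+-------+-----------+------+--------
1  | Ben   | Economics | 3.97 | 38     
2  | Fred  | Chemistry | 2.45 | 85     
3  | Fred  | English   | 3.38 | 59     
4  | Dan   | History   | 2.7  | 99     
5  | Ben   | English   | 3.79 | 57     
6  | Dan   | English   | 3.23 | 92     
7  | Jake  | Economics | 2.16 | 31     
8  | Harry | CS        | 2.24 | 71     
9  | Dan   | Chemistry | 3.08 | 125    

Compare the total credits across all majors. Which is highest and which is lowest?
SELECT major, SUM(credits)
FROM students
GROUP BY major
ORDER BY SUM(credits)

All groups:
  Economics: 69
  CS: 71
  History: 99
  English: 208
  Chemistry: 210

Highest: Chemistry (210)
Lowest: Economics (69)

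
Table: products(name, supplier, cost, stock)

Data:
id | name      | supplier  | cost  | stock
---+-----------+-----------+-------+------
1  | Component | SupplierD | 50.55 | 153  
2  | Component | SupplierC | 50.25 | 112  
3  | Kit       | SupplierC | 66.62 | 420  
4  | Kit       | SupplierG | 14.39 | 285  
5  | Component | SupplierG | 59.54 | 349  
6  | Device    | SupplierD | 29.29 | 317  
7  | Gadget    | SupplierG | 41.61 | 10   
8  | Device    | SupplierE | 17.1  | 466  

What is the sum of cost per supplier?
SELECT supplier, SUM(cost) as result
FROM products
GROUP BY supplier

Result:
  SupplierC: 116.87
  SupplierD: 79.84
  SupplierE: 17.10
  SupplierG: 115.54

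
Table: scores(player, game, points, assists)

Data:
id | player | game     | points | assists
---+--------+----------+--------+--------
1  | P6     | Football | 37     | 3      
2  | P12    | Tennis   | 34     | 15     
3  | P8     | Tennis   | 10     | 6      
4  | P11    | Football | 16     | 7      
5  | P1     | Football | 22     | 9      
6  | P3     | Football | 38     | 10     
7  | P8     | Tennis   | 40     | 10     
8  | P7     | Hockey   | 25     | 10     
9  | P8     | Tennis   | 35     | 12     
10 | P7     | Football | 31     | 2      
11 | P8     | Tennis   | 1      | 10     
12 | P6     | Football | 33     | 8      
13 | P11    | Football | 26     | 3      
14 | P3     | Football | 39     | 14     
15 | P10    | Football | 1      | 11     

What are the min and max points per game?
SELECT game, MIN(points), MAX(points)
FROM scores
GROUP BY game

Result:
  Football: min=1, max=39
  Hockey: min=25, max=25
  Tennis: min=1, max=40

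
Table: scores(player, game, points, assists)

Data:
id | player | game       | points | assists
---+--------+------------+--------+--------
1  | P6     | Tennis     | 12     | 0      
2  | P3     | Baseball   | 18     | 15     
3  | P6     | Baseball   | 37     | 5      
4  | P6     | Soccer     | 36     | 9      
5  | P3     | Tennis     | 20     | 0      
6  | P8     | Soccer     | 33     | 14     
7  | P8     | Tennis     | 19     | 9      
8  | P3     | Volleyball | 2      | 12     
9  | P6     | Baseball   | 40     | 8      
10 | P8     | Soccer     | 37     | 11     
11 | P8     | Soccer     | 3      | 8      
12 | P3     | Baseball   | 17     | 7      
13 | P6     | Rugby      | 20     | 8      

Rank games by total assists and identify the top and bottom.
SELECT game, SUM(assists)
FROM scores
GROUP BY game
ORDER BY SUM(assists)

All groups:
  Rugby: 8
  Tennis: 9
  Volleyball: 12
  Baseball: 35
  Soccer: 42

Highest: Soccer (42)
Lowest: Rugby (8)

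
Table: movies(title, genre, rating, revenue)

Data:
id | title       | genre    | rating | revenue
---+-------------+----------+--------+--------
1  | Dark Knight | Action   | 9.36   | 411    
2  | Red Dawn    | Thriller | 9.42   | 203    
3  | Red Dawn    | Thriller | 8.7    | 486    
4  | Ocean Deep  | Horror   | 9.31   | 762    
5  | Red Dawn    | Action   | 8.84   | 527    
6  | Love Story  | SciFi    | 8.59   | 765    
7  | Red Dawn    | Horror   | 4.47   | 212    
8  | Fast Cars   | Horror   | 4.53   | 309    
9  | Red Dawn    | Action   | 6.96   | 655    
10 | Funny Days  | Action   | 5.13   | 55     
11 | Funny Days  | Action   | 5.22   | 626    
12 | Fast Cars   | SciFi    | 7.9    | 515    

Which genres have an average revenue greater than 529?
SELECT genre, AVG(revenue)
FROM movies
GROUP BY genre
HAVING AVG(revenue) > 529

Result:
  SciFi: avg=640.00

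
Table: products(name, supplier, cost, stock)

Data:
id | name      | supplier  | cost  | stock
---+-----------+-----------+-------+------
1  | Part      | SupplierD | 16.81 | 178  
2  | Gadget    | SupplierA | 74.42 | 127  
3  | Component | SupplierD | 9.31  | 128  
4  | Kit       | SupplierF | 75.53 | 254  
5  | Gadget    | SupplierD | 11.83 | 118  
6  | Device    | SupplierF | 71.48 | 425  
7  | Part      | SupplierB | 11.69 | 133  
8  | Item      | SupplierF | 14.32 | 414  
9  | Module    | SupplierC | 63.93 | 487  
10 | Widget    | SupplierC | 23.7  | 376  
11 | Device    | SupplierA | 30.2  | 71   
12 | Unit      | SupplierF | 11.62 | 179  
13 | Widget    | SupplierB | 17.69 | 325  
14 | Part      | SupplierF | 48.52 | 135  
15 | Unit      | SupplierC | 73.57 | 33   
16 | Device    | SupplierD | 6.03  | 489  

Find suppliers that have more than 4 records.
SELECT supplier, COUNT(*) as cnt
FROM products
GROUP BY supplier
HAVING COUNT(*) > 4

Result:
  SupplierF: 5

Note: HAVING filters groups after aggregation, WHERE filters rows before.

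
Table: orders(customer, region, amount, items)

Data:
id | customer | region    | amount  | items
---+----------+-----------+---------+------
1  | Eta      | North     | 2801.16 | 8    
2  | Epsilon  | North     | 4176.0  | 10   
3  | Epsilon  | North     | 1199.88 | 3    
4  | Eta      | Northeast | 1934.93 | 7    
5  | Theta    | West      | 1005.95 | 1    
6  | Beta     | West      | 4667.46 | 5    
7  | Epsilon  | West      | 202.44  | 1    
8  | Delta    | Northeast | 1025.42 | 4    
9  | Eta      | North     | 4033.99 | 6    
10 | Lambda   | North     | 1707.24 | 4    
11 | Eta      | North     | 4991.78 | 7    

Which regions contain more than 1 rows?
SELECT region, COUNT(*) as cnt
FROM orders
GROUP BY region
HAVING COUNT(*) > 1

Result:
  North: 6
  Northeast: 2
  West: 3

Note: HAVING filters groups after aggregation, WHERE filters rows before.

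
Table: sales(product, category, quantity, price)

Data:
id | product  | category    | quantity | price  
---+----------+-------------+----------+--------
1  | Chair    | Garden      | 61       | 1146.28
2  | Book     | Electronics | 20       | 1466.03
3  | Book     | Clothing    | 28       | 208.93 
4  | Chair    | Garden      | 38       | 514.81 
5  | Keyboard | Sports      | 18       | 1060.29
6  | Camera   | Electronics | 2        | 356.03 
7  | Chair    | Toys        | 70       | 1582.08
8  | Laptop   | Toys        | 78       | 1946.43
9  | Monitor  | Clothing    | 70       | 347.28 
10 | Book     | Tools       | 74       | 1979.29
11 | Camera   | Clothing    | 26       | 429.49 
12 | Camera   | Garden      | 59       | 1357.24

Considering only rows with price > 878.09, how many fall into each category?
SELECT category, COUNT(*)
FROM sales
WHERE price > 878.09
GROUP BY category

Note: WHERE filters rows before grouping.

Result:
  Electronics: 1
  Garden: 2
  Sports: 1
  Tools: 1
  Toys: 2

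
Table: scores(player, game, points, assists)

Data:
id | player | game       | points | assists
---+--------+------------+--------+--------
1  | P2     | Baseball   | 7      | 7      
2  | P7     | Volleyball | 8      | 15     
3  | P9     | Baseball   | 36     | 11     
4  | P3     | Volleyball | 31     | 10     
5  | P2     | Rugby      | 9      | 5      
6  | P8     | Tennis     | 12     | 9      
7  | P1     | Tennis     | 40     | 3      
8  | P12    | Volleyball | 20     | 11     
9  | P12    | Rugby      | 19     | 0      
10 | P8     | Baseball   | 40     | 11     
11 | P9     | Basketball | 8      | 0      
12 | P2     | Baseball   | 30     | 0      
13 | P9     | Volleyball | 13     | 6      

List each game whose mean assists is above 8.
SELECT game, AVG(assists)
FROM scores
GROUP BY game
HAVING AVG(assists) > 8

Result:
  Volleyball: avg=10.50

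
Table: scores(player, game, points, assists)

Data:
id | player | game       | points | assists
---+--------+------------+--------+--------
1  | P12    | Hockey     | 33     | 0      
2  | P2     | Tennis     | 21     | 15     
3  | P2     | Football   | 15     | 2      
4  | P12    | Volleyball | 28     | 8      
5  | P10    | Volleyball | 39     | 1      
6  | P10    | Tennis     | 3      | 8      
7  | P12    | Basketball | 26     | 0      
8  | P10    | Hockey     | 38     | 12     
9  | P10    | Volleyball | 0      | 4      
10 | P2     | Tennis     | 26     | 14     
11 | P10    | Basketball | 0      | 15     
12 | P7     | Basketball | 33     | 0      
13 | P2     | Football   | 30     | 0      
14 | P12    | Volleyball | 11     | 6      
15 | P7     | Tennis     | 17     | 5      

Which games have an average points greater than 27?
SELECT game, AVG(points)
FROM scores
GROUP BY game
HAVING AVG(points) > 27

Result:
  Hockey: avg=35.50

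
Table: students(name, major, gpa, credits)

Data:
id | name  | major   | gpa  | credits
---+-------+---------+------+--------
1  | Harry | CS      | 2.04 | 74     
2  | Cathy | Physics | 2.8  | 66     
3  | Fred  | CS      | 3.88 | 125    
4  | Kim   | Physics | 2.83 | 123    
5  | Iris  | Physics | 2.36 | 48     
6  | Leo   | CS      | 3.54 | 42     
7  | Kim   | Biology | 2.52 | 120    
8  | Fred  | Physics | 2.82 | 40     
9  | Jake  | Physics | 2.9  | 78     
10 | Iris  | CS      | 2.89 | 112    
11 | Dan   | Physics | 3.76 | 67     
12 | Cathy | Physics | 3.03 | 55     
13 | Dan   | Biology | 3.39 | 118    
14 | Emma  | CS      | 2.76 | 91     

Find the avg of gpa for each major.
SELECT major, AVG(gpa) as result
FROM students
GROUP BY major

Result:
  Biology: 2.96
  CS: 3.02
  Physics: 2.93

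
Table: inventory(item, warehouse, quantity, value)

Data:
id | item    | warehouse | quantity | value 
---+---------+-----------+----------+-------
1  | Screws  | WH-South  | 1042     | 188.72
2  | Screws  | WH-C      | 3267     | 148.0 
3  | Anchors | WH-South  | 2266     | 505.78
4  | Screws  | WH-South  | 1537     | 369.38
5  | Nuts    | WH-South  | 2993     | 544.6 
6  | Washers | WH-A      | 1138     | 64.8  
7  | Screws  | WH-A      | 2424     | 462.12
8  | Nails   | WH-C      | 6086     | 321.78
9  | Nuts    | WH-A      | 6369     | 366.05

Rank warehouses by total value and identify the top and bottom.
SELECT warehouse, SUM(value)
FROM inventory
GROUP BY warehouse
ORDER BY SUM(value)

All groups:
  WH-C: 469.78
  WH-A: 892.97
  WH-South: 1608.48

Highest: WH-South (1608.48)
Lowest: WH-C (469.78)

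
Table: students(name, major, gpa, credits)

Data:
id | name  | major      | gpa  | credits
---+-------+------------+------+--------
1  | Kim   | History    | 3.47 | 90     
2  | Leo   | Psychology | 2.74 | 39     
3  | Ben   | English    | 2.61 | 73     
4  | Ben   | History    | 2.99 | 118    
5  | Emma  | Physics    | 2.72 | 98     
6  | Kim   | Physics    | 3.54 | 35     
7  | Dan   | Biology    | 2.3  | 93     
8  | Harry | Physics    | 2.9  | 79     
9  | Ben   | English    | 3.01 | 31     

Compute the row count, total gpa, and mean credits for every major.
SELECT major,
       COUNT(*) as cnt,
       SUM(gpa) as total_gpa,
       AVG(credits) as avg_credits
FROM students
GROUP BY major

Result:
  Biology: 1 records, 2.30 total gpa, 93.00 avg credits
  English: 2 records, 5.62 total gpa, 52.00 avg credits
  History: 2 records, 6.46 total gpa, 104.00 avg credits
  Physics: 3 records, 9.16 total gpa, 70.67 avg credits
  Psychology: 1 records, 2.74 total gpa, 39.00 avg credits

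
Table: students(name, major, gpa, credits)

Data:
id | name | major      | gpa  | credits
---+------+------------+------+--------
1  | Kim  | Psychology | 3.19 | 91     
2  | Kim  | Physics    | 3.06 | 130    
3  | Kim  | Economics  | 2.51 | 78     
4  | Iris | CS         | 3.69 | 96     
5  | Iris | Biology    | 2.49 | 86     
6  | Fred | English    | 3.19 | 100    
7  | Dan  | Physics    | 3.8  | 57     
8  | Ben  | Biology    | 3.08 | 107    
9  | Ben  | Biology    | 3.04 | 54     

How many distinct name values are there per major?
SELECT major, COUNT(DISTINCT name)
FROM students
GROUP BY major

Result:
  Biology: 2 distinct
  CS: 1 distinct
  Economics: 1 distinct
  English: 1 distinct
  Physics: 2 distinct
  Psychology: 1 distinct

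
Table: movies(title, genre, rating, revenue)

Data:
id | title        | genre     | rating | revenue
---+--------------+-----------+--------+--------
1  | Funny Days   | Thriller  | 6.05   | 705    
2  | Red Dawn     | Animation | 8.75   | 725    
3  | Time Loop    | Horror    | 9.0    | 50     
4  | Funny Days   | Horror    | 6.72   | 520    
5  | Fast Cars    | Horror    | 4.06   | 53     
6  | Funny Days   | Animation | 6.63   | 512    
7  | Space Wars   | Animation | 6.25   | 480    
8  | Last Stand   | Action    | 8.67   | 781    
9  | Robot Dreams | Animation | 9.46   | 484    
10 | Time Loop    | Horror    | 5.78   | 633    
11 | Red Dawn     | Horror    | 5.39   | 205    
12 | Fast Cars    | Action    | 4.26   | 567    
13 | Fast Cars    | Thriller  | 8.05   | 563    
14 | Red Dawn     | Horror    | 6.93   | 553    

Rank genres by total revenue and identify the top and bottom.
SELECT genre, SUM(revenue)
FROM movies
GROUP BY genre
ORDER BY SUM(revenue)

All groups:
  Thriller: 1268
  Action: 1348
  Horror: 2014
  Animation: 2201

Highest: Animation (2201)
Lowest: Thriller (1268)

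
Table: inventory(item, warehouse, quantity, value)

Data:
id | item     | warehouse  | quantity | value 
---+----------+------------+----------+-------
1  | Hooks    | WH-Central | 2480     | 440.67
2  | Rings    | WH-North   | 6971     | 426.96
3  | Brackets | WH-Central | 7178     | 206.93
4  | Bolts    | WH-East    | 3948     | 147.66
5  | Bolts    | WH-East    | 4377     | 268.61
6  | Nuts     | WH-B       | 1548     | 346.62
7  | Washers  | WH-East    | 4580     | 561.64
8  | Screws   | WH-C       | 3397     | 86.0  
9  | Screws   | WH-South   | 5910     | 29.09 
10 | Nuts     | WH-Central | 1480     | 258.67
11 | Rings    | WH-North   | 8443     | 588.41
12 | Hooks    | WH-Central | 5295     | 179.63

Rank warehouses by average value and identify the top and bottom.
SELECT warehouse, AVG(value)
FROM inventory
GROUP BY warehouse
ORDER BY AVG(value)

All groups:
  WH-South: 29.09
  WH-C: 86.00
  WH-Central: 271.48
  WH-East: 325.97
  WH-B: 346.62
  WH-North: 507.69

Highest: WH-North (507.69)
Lowest: WH-South (29.09)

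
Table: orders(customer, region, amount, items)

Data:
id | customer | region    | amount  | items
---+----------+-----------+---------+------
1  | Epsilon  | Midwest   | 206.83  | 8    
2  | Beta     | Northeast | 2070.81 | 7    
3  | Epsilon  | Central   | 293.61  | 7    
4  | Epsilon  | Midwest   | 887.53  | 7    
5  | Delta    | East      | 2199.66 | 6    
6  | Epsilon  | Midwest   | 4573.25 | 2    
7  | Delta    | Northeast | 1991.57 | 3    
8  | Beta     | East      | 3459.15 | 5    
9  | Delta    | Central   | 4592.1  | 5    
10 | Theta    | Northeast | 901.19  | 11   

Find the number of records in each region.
SELECT region, COUNT(*) as count
FROM orders
GROUP BY region

Result:
  Central: 2
  East: 2
  Midwest: 3
  Northeast: 3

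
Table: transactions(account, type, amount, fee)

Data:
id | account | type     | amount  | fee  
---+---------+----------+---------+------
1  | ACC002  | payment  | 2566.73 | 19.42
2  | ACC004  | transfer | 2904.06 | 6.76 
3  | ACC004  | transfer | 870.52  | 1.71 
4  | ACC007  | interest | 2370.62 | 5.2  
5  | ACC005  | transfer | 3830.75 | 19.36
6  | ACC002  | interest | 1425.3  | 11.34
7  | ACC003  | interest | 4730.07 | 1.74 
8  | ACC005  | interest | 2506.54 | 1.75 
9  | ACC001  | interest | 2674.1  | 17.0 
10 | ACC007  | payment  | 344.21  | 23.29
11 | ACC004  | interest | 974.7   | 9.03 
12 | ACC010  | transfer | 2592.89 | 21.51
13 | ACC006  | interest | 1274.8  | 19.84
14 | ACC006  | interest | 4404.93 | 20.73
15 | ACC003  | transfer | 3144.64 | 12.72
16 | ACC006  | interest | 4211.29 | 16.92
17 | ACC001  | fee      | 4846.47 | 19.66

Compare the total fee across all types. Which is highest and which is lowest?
SELECT type, SUM(fee)
FROM transactions
GROUP BY type
ORDER BY SUM(fee)

All groups:
  fee: 19.66
  payment: 42.71
  transfer: 62.06
  interest: 103.55

Highest: interest (103.55)
Lowest: fee (19.66)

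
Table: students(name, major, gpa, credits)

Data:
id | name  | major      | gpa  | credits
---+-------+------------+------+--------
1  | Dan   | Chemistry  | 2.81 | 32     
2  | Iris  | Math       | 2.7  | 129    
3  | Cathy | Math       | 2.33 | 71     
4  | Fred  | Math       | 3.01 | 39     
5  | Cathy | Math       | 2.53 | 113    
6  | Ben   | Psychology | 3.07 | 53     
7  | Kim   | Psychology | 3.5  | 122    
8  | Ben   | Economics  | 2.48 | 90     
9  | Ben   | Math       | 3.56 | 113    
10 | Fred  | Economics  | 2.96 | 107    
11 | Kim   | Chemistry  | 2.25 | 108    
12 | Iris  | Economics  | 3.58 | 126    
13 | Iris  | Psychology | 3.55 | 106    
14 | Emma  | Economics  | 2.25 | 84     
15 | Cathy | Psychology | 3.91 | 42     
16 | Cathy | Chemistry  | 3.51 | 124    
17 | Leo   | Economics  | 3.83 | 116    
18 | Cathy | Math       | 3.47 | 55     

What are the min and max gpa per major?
SELECT major, MIN(gpa), MAX(gpa)
FROM students
GROUP BY major

Result:
  Chemistry: min=2.25, max=3.51
  Economics: min=2.25, max=3.83
  Math: min=2.33, max=3.56
  Psychology: min=3.07, max=3.91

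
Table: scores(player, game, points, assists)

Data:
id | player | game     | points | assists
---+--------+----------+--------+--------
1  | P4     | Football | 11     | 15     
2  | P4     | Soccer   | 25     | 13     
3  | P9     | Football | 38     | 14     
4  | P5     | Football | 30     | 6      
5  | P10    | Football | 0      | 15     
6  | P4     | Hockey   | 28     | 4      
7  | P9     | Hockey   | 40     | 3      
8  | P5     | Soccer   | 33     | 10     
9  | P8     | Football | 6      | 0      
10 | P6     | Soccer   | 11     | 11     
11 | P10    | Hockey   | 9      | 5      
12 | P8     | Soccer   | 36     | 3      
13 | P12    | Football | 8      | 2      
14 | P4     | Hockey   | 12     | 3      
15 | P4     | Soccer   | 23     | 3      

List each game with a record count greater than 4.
SELECT game, COUNT(*) as cnt
FROM scores
GROUP BY game
HAVING COUNT(*) > 4

Result:
  Football: 6
  Soccer: 5

Note: HAVING filters groups after aggregation, WHERE filters rows before.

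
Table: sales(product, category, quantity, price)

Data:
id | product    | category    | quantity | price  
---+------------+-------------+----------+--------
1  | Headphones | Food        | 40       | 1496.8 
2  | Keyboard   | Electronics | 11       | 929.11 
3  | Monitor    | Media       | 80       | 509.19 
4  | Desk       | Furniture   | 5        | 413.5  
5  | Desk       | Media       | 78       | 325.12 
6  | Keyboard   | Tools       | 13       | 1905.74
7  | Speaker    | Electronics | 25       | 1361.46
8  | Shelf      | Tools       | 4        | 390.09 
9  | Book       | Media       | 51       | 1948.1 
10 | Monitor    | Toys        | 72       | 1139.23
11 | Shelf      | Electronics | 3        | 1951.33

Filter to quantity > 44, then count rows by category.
SELECT category, COUNT(*)
FROM sales
WHERE quantity > 44
GROUP BY category

Note: WHERE filters rows before grouping.

Result:
  Media: 3
  Toys: 1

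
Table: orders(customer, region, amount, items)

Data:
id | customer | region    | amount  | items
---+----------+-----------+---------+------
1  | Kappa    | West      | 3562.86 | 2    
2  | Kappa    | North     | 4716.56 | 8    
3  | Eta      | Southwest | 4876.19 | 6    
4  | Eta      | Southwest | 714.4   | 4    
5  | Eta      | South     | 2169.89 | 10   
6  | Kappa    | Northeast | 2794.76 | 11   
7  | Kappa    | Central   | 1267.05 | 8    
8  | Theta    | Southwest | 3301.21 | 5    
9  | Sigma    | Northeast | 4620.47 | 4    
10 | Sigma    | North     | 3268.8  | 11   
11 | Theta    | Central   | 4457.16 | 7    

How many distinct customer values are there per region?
SELECT region, COUNT(DISTINCT customer)
FROM orders
GROUP BY region

Result:
  Central: 2 distinct
  North: 2 distinct
  Northeast: 2 distinct
  South: 1 distinct
  Southwest: 2 distinct
  West: 1 distinct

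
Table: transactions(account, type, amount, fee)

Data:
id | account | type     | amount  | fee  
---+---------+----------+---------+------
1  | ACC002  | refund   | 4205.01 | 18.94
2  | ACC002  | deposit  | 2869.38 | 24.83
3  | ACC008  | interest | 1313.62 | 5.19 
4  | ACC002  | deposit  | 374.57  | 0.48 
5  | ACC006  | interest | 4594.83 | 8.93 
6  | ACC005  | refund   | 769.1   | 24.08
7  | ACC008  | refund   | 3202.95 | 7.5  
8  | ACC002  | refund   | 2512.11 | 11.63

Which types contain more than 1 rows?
SELECT type, COUNT(*) as cnt
FROM transactions
GROUP BY type
HAVING COUNT(*) > 1

Result:
  deposit: 2
  interest: 2
  refund: 4

Note: HAVING filters groups after aggregation, WHERE filters rows before.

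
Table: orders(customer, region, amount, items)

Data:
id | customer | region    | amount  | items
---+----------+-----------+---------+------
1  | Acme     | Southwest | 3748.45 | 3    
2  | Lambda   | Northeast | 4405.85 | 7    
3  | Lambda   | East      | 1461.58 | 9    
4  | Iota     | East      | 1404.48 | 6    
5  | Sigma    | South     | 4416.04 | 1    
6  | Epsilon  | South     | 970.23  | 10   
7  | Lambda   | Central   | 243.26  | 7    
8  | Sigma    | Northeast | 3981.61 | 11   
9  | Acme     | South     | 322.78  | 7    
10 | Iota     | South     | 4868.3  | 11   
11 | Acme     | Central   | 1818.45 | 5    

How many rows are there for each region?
SELECT region, COUNT(*) as count
FROM orders
GROUP BY region

Result:
  Central: 2
  East: 2
  Northeast: 2
  South: 4
  Southwest: 1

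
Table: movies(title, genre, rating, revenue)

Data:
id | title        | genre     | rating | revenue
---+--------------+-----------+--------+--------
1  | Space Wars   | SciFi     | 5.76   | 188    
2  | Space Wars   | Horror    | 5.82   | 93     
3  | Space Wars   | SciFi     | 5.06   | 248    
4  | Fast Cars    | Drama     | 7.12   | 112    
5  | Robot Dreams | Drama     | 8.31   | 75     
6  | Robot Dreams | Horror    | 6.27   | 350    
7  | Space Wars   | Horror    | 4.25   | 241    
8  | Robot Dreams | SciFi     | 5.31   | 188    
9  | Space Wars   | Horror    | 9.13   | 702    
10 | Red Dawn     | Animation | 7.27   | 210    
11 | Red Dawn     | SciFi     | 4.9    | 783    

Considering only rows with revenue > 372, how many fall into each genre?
SELECT genre, COUNT(*)
FROM movies
WHERE revenue > 372
GROUP BY genre

Note: WHERE filters rows before grouping.

Result:
  Horror: 1
  SciFi: 1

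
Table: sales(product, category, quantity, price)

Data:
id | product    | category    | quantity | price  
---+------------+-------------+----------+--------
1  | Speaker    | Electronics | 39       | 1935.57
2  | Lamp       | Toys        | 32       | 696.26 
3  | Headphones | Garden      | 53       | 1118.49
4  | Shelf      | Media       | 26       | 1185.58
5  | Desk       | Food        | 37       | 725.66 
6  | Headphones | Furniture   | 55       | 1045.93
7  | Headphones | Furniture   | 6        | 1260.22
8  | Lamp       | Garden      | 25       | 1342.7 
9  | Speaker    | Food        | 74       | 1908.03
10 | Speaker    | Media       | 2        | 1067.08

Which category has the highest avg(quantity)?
SELECT category, AVG(quantity) as val
FROM sales
GROUP BY category
ORDER BY val DESC
LIMIT 1

Result: Food with avg(quantity) = 55.50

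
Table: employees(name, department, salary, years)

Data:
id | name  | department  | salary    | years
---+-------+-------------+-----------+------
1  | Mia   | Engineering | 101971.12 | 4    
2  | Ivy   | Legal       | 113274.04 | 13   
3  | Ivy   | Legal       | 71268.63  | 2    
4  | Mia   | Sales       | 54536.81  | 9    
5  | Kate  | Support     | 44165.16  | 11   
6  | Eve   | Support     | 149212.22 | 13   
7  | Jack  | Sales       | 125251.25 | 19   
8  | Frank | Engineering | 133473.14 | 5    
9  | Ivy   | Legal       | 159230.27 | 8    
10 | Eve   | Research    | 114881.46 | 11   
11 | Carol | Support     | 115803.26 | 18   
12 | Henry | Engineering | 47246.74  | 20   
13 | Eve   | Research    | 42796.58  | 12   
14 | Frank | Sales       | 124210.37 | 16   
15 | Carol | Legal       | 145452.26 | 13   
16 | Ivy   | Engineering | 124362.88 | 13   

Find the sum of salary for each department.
SELECT department, SUM(salary) as result
FROM employees
GROUP BY department

Result:
  Engineering: 407053.88
  Legal: 489225.20
  Research: 157678.04
  Sales: 303998.43
  Support: 309180.64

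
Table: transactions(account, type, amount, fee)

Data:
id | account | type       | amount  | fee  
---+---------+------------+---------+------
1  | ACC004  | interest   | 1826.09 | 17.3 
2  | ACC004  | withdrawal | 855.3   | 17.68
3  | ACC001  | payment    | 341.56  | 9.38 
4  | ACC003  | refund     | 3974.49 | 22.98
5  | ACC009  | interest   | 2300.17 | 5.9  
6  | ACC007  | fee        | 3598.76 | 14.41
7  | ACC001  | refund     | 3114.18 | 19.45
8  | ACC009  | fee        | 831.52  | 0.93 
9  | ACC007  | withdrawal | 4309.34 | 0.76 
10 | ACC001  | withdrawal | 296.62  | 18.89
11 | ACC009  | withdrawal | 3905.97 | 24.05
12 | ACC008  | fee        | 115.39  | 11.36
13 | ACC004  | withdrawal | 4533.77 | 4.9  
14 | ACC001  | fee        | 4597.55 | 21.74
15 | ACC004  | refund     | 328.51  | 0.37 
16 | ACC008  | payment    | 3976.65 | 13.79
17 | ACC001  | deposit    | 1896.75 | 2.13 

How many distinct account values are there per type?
SELECT type, COUNT(DISTINCT account)
FROM transactions
GROUP BY type

Result:
  deposit: 1 distinct
  fee: 4 distinct
  interest: 2 distinct
  payment: 2 distinct
  refund: 3 distinct
  withdrawal: 4 distinct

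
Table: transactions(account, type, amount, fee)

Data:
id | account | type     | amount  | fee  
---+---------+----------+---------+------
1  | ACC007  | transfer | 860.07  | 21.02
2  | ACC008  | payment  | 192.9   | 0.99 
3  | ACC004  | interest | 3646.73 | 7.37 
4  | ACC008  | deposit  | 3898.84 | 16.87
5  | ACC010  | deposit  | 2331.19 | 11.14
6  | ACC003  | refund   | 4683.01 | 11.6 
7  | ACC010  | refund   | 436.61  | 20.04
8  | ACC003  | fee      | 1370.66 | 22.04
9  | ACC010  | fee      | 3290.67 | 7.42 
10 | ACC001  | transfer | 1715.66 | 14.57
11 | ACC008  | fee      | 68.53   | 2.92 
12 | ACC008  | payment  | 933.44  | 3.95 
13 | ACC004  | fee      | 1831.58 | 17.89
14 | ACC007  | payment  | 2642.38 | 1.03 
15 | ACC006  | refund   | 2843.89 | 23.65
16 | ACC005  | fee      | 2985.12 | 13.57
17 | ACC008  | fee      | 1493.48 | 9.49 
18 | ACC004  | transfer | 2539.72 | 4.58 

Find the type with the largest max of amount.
SELECT type, MAX(amount) as val
FROM transactions
GROUP BY type
ORDER BY val DESC
LIMIT 1

Result: refund with max(amount) = 4683.01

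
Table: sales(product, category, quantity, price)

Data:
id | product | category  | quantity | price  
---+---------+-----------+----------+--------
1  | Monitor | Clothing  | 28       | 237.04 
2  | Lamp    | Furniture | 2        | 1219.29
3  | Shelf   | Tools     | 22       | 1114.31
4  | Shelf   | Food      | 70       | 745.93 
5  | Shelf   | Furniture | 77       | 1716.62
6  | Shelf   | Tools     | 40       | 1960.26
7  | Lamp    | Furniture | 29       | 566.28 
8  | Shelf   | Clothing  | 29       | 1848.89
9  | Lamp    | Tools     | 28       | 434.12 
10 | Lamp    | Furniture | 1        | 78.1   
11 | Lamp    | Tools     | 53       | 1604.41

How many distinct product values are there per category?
SELECT category, COUNT(DISTINCT product)
FROM sales
GROUP BY category

Result:
  Clothing: 2 distinct
  Food: 1 distinct
  Furniture: 2 distinct
  Tools: 2 distinct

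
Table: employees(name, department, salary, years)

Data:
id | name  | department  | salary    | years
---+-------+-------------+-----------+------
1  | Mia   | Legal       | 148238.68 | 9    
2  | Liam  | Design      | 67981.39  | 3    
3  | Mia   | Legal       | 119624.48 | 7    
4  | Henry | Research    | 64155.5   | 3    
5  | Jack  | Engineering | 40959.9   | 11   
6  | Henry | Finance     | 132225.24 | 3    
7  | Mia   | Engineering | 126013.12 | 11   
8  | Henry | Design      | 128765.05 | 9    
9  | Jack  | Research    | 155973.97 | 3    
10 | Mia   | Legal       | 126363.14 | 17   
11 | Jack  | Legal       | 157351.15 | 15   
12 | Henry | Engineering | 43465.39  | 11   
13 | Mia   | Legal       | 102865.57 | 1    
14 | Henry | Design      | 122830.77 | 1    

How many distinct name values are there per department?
SELECT department, COUNT(DISTINCT name)
FROM employees
GROUP BY department

Result:
  Design: 2 distinct
  Engineering: 3 distinct
  Finance: 1 distinct
  Legal: 2 distinct
  Research: 2 distinct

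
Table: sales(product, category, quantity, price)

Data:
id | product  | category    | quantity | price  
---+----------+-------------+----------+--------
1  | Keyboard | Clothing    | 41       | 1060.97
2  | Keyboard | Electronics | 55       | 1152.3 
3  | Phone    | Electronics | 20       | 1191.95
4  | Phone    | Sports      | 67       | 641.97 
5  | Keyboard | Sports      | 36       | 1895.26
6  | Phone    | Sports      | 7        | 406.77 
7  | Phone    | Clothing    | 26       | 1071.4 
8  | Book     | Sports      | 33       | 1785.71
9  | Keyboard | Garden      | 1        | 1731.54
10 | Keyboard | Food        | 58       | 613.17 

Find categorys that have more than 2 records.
SELECT category, COUNT(*) as cnt
FROM sales
GROUP BY category
HAVING COUNT(*) > 2

Result:
  Sports: 4

Note: HAVING filters groups after aggregation, WHERE filters rows before.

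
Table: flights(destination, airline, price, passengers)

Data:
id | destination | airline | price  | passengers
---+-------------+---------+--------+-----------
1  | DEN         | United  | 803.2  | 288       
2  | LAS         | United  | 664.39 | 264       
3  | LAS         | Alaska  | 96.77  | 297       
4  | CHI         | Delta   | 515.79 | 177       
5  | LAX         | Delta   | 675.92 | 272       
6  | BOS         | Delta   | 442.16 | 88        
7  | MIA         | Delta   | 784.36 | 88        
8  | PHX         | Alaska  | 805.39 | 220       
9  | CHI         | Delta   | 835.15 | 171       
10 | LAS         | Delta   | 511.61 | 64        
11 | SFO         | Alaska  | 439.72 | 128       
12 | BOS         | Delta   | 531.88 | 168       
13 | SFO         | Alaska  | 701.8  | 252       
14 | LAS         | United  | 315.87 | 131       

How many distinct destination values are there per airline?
SELECT airline, COUNT(DISTINCT destination)
FROM flights
GROUP BY airline

Result:
  Alaska: 3 distinct
  Delta: 5 distinct
  United: 2 distinct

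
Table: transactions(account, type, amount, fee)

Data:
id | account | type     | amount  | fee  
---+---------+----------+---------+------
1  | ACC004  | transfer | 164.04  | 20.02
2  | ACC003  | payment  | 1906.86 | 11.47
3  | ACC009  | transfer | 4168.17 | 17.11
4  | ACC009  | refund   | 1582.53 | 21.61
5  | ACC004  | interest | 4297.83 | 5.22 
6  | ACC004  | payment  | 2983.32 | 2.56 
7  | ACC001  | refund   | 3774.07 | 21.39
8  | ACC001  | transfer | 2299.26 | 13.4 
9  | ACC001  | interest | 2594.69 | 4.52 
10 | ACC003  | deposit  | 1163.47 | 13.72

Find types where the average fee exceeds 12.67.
SELECT type, AVG(fee)
FROM transactions
GROUP BY type
HAVING AVG(fee) > 12.67

Result:
  deposit: avg=13.72
  refund: avg=21.50
  transfer: avg=16.84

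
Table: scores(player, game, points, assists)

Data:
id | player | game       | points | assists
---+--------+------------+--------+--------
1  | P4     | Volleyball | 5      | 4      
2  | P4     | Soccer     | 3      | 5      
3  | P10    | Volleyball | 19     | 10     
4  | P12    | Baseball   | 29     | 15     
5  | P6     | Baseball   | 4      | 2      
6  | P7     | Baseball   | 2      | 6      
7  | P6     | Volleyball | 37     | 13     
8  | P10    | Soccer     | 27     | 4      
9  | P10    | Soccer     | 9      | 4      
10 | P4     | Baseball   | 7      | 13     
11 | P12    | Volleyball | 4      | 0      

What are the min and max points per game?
SELECT game, MIN(points), MAX(points)
FROM scores
GROUP BY game

Result:
  Baseball: min=2, max=29
  Soccer: min=3, max=27
  Volleyball: min=4, max=37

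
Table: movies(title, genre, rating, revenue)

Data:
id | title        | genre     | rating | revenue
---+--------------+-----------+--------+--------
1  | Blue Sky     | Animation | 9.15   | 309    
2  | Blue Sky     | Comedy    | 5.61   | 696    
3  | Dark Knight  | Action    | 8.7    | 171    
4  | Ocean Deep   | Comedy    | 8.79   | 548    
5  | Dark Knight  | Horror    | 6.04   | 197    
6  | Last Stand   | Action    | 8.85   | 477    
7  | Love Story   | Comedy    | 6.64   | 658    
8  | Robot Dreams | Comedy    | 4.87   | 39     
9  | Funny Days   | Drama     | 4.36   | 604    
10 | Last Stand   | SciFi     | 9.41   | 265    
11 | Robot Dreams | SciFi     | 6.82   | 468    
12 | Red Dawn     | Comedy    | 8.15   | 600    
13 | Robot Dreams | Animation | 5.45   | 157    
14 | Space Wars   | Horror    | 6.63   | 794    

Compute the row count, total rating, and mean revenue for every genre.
SELECT genre,
       COUNT(*) as cnt,
       SUM(rating) as total_rating,
       AVG(revenue) as avg_revenue
FROM movies
GROUP BY genre

Result:
  Action: 2 records, 17.55 total rating, 324.00 avg revenue
  Animation: 2 records, 14.60 total rating, 233.00 avg revenue
  Comedy: 5 records, 34.06 total rating, 508.20 avg revenue
  Drama: 1 records, 4.36 total rating, 604.00 avg revenue
  Horror: 2 records, 12.67 total rating, 495.50 avg revenue
  SciFi: 2 records, 16.23 total rating, 366.50 avg revenue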